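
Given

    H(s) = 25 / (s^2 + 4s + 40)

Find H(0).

At s = 0 each factor (s + a) contributes a and each (s^2 + bs + c) contributes c.
H(0) = 25·1 / ((40)) = 25/40 = 5/8.

H(0) = 5/8 ≈ 0.6250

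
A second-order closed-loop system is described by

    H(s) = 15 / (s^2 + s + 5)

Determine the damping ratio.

ζ ≈ 0.2236

Compare the denominator to the standard form s^2 + 2ζωₙs + ωₙ².
ωₙ² = 5, so ωₙ = √5 ≈ 2.236 rad/s.
2ζωₙ = 1, so ζ = 1/(2·√5) ≈ 0.2236.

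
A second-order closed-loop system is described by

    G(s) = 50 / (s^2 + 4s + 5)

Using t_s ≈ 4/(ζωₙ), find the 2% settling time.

t_s ≈ 2 s

Comparing s^2 + 4s + 5 to s^2 + 2ζωₙs + ωₙ²: ωₙ = √5 ≈ 2.236 rad/s and ζ = 4/(2·√5) ≈ 0.8944.
ζωₙ = 4/2 = 2, so t_s ≈ 4/(ζωₙ) = 4/2 = 2 s.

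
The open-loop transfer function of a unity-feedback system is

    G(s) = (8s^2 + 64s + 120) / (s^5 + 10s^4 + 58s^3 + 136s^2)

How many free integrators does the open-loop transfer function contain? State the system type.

Type 2

Factor s from the denominator: s^5 + 10s^4 + 58s^3 + 136s^2 = s^2·(s^3 + 10s^2 + 58s + 136).
There are 2 poles at the origin, so the system is Type 2.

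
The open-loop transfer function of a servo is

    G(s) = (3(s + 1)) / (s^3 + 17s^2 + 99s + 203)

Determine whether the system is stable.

stable

The denominator s^3 + 17s^2 + 99s + 203 factors as (s^2 + 10s + 29)(s + 7), giving poles at s = -5 + 2j, -5 - 2j, -7.
Since all poles lie strictly in the left half-plane, the system is stable.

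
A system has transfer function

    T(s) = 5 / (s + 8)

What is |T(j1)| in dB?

Substitute s = j1: numerator = 5, denominator = 8 + j1.
|T(j1)| = |5| / |8 + j1| = 5 / 8.0623 ≈ 0.6202.
In decibels: 20·log₁₀(0.6202) ≈ -4.15 dB.

|T(j1)|_dB ≈ -4.15 dB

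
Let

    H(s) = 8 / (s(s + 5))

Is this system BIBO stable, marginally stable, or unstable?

The poles can be read from the denominator factors: s = 0, -5.
Since the simple pole(s) at s = 0 lie on the jω-axis with none in the right half-plane, the system is marginally stable.

marginally stable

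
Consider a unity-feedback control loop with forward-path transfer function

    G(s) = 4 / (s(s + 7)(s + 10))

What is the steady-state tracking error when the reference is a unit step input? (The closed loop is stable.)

G(s) has one pole at the origin.
This is a Type 1 system; for a step input the steady-state error is zero.

e_ss = 0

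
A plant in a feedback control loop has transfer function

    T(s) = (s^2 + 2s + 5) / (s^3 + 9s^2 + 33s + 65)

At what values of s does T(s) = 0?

s = -1 + 2j, -1 - 2j

Set the numerator to zero: s^2 + 2s + 5 = 0.
Factoring: (s^2 + 2s + 5) = 0.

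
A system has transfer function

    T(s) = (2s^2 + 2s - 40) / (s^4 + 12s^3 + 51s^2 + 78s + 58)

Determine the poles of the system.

s = -1 ± j, -5 ± 2j

The poles are the roots of the denominator s^4 + 12s^3 + 51s^2 + 78s + 58 = 0.
No real roots exist; factor into two real quadratics: (s^2 + 2s + 2)(s^2 + 10s + 29) = 0.
Each quadratic gives a conjugate pair via the quadratic formula.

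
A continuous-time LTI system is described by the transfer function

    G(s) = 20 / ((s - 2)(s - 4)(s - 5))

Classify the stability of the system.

The poles can be read from the denominator factors: s = 2, 4, 5.
Since the pole(s) at s = 2, 4, 5 lie in the right half-plane, the system is unstable.

unstable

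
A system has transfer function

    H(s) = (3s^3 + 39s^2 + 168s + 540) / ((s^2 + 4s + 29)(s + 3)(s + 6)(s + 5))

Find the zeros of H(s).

Set the numerator to zero: 3s^3 + 39s^2 + 168s + 540 = 0, i.e. 3·(s^3 + 13s^2 + 56s + 180) = 0.
Factoring: (s^2 + 4s + 20)(s + 9) = 0.

s = -2 ± 4j, -9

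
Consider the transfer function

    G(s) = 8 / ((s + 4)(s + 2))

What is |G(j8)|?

|G(j8)| ≈ 0.1085

Substitute s = j8: numerator = 8, denominator = -56 + j48.
|G(j8)| = |8| / |-56 + j48| = 8 / 73.756 ≈ 0.1085.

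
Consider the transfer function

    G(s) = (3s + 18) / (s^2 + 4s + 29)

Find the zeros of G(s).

Set the numerator to zero: 3s + 18 = 0, i.e. 3·(s + 6) = 0.
So s = -6.

s = -6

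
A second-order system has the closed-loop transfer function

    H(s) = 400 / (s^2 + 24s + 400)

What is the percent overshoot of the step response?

Comparing s^2 + 24s + 400 to s^2 + 2ζωₙs + ωₙ²: ωₙ = 20 rad/s and ζ = 24/(2·20) = 0.6.
%OS = 100·exp(−πζ/√(1−ζ²)) = 100·exp(−π·0.6/√(1−0.6²)) ≈ 9.48%.

%OS ≈ 9.48%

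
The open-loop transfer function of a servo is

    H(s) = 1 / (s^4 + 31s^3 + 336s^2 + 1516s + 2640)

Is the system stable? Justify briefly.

The denominator s^4 + 31s^3 + 336s^2 + 1516s + 2640 factors as (s^2 + 8s + 20)(s + 12)(s + 11), giving poles at s = -4 + 2j, -4 - 2j, -12, -11.
Since all poles lie strictly in the left half-plane, the system is stable.

stable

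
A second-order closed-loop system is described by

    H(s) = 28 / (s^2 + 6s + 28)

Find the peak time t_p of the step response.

t_p ≈ 0.7207 s

Comparing s^2 + 6s + 28 to s^2 + 2ζωₙs + ωₙ²: ωₙ = √28 ≈ 5.292 rad/s and ζ = 6/(2·√28) ≈ 0.5669.
ζωₙ = 6/2 = 3, so ω_d = ωₙ√(1−ζ²) = √(ωₙ² − (ζωₙ)²) = √(28 − 3²) = √19 ≈ 4.359 rad/s.
t_p = π/ω_d = π/4.359 ≈ 0.7207 s.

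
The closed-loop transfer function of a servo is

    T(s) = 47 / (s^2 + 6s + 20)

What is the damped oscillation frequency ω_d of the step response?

Comparing s^2 + 6s + 20 to s^2 + 2ζωₙs + ωₙ²: ωₙ = √20 ≈ 4.472 rad/s and ζ = 6/(2·√20) ≈ 0.6708.
ζωₙ = 6/2 = 3, so ω_d = ωₙ√(1−ζ²) = √(ωₙ² − (ζωₙ)²) = √(20 − 3²) = √11 ≈ 3.317 rad/s.

ω_d ≈ 3.317 rad/s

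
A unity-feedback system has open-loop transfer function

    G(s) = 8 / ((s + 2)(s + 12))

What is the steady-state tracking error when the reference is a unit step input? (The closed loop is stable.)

G(s) has no poles at the origin.
This is a Type 0 system. Kp = lim_{s→0} G(s) = 8/24 = 1/3.
e_ss = 1/(1 + Kp) = 1/(1 + 1/3) = 3/4 ≈ 0.7500.

e_ss = 0.7500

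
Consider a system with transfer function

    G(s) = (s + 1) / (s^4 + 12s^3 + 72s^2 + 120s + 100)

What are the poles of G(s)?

s = -5 + 5j, -5 - 5j, -1 + j, -1 - j

The poles are the roots of the denominator s^4 + 12s^3 + 72s^2 + 120s + 100 = 0.
No real roots exist; factor into two real quadratics: (s^2 + 10s + 50)(s^2 + 2s + 2) = 0.
Each quadratic gives a conjugate pair via the quadratic formula.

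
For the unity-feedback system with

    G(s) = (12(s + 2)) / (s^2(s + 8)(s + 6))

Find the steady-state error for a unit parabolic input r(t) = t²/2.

G(s) has 2 poles at the origin.
This is a Type 2 system. Ka = lim_{s→0} s^2·G(s) = 24/48 = 1/2.
e_ss = 1/Ka = 1/(1/2) = 2.

e_ss = 2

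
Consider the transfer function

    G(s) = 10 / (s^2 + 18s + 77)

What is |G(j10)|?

|G(j10)| ≈ 0.05511

Substitute s = j10: numerator = 10, denominator = -23 + j180.
|G(j10)| = |10| / |-23 + j180| = 10 / 181.46 ≈ 0.05511.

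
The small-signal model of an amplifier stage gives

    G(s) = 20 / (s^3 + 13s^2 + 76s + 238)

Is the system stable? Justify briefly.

stable

The denominator s^3 + 13s^2 + 76s + 238 factors as (s^2 + 6s + 34)(s + 7), giving poles at s = -3 ± 5j, -7.
Since all poles lie strictly in the left half-plane, the system is stable.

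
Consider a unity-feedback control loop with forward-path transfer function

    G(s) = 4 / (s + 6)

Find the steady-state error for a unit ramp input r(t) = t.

e_ss = ∞

G(s) has no poles at the origin.
This is a Type 0 system; Kv = lim_{s→0} s·G(s) = 0, so the steady-state error for a ramp input is infinite.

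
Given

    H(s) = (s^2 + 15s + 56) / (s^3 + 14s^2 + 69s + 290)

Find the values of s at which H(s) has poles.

s = -2 ± 5j, -10

The poles are the roots of the denominator s^3 + 14s^2 + 69s + 290 = 0.
Trying s = -10: the polynomial evaluates to 0, so (s + 10) is a factor.
Dividing out leaves s^2 + 4s + 29 = 0.
The quadratic formula then gives s = -2 ± 5j.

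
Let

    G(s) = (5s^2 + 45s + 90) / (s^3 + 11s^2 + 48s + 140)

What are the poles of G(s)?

The poles are the roots of the denominator s^3 + 11s^2 + 48s + 140 = 0.
Trying s = -7: the polynomial evaluates to 0, so (s + 7) is a factor.
Dividing out leaves s^2 + 4s + 20 = 0.
The quadratic formula then gives s = -2 ± 4j.

s = -2 + 4j, -2 - 4j, -7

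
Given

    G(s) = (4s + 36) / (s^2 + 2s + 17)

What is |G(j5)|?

Substitute s = j5: numerator = 36 + j20, denominator = -8 + j10.
|G(j5)| = |36 + j20| / |-8 + j10| = 41.183 / 12.806 ≈ 3.216.

|G(j5)| ≈ 3.216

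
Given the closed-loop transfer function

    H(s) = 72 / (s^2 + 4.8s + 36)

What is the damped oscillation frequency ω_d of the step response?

Comparing s^2 + 4.8s + 36 to s^2 + 2ζωₙs + ωₙ²: ωₙ = 6 rad/s and ζ = 4.8/(2·6) = 0.4.
ζωₙ = 4.8/2 = 2.4, so ω_d = ωₙ√(1−ζ²) = √(ωₙ² − (ζωₙ)²) = √(36 − 2.4²) = √30.24 ≈ 5.499 rad/s.

ω_d ≈ 5.499 rad/s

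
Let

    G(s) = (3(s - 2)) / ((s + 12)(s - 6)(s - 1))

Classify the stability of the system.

unstable

The poles can be read from the denominator factors: s = -12, 6, 1.
Since the pole(s) at s = 6, 1 lie in the right half-plane, the system is unstable.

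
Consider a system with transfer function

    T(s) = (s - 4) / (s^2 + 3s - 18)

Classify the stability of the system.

unstable

The denominator s^2 + 3s - 18 factors as (s + 6)(s - 3), giving poles at s = -6, 3.
Since the pole(s) at s = 3 lie in the right half-plane, the system is unstable.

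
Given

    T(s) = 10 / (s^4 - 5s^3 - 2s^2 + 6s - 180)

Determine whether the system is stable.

unstable

The denominator s^4 - 5s^3 - 2s^2 + 6s - 180 factors as (s + 3)(s^2 - 2s + 10)(s - 6), giving poles at s = -3, 1 ± 3j, 6.
Since the pole(s) at s = 1 + 3j, 1 - 3j, 6 lie in the right half-plane, the system is unstable.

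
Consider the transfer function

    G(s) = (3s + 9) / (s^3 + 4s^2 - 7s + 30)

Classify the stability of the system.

The denominator s^3 + 4s^2 - 7s + 30 factors as (s^2 - 2s + 5)(s + 6), giving poles at s = 1 + 2j, 1 - 2j, -6.
Since the pole(s) at s = 1 + 2j, 1 - 2j lie in the right half-plane, the system is unstable.

unstable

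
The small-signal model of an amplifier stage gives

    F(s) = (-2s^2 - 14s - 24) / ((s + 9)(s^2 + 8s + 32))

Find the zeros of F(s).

s = -4, -3

Set the numerator to zero: -2s^2 - 14s - 24 = 0, i.e. -2·(s^2 + 7s + 12) = 0.
Factoring: (s + 4)(s + 3) = 0.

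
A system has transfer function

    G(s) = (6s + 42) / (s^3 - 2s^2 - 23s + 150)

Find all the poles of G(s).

The poles are the roots of the denominator s^3 - 2s^2 - 23s + 150 = 0.
Trying s = -6: the polynomial evaluates to 0, so (s + 6) is a factor.
Dividing out leaves s^2 - 8s + 25 = 0.
The quadratic formula then gives s = 4 ± 3j.

s = 4 + 3j, 4 - 3j, -6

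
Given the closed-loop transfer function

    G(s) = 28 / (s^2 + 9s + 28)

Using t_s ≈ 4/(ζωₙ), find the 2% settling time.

t_s ≈ 0.8889 s

Comparing s^2 + 9s + 28 to s^2 + 2ζωₙs + ωₙ²: ωₙ = √28 ≈ 5.292 rad/s and ζ = 9/(2·√28) ≈ 0.8504.
ζωₙ = 9/2 = 4.5, so t_s ≈ 4/(ζωₙ) = 4/4.5 ≈ 0.8889 s.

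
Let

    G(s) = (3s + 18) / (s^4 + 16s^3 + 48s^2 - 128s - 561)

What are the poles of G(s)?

s = -4 ± j, 3, -11

The poles are the roots of the denominator s^4 + 16s^3 + 48s^2 - 128s - 561 = 0.
Trying s = 3: the polynomial evaluates to 0, so (s - 3) is a factor.
Dividing out leaves s^3 + 19s^2 + 105s + 187 = 0.
This factors further as (s^2 + 8s + 17)(s + 11) = 0.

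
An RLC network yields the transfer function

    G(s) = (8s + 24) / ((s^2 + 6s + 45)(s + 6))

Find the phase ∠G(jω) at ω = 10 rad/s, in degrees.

∠G(j10) ≈ -118.2°

At s = j10: numerator = 24 + j80, denominator = -930 - j190.
∠G = ∠num − ∠den = 73.301° − (-168.45°) = 241.8°, which wraps to -118.2°.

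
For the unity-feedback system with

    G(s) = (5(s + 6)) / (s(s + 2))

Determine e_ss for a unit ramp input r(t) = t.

e_ss = 0.06667

G(s) has one pole at the origin.
This is a Type 1 system. Kv = lim_{s→0} s·G(s) = 30/2 = 15.
e_ss = 1/Kv = 1/(15) = 1/15 ≈ 0.06667.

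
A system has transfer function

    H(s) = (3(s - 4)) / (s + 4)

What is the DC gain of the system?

H(0) = -3

Set s = 0: H(0) = (-12) / (4) = -3.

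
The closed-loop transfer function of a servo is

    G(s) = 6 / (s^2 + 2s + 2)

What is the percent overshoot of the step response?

Comparing s^2 + 2s + 2 to s^2 + 2ζωₙs + ωₙ²: ωₙ = √2 ≈ 1.414 rad/s and ζ = 2/(2·√2) ≈ 0.7071.
%OS = 100·exp(−πζ/√(1−ζ²)) = 100·exp(−π·0.7071/√(1−0.7071²)) ≈ 4.32%.

%OS ≈ 4.32%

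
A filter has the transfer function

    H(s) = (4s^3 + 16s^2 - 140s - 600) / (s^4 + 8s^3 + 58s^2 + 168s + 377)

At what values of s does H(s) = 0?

s = 6, -5, -5

Set the numerator to zero: 4s^3 + 16s^2 - 140s - 600 = 0, i.e. 4·(s^3 + 4s^2 - 35s - 150) = 0.
Factoring: (s - 6)(s + 5)^2 = 0.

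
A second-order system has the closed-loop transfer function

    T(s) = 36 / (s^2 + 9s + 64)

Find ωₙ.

ωₙ = 8 rad/s

Compare the denominator to the standard form s^2 + 2ζωₙs + ωₙ².
ωₙ² = 64, so ωₙ = 8 rad/s.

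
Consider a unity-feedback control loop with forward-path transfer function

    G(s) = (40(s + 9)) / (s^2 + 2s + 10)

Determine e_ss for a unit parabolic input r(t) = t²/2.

G(s) has no poles at the origin.
This is a Type 0 system; Ka = lim_{s→0} s^2·G(s) = 0, so the steady-state error for a parabola input is infinite.

e_ss = ∞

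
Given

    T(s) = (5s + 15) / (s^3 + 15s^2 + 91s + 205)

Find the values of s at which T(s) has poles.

s = -5 + 4j, -5 - 4j, -5

The poles are the roots of the denominator s^3 + 15s^2 + 91s + 205 = 0.
Trying s = -5: the polynomial evaluates to 0, so (s + 5) is a factor.
Dividing out leaves s^2 + 10s + 41 = 0.
The quadratic formula then gives s = -5 ± 4j.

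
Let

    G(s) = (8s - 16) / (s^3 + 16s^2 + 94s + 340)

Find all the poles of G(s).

The poles are the roots of the denominator s^3 + 16s^2 + 94s + 340 = 0.
Trying s = -10: the polynomial evaluates to 0, so (s + 10) is a factor.
Dividing out leaves s^2 + 6s + 34 = 0.
The quadratic formula then gives s = -3 ± 5j.

s = -3 ± 5j, -10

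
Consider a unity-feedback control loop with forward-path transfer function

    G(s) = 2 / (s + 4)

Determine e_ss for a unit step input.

G(s) has no poles at the origin.
This is a Type 0 system. Kp = lim_{s→0} G(s) = 2/4 = 1/2.
e_ss = 1/(1 + Kp) = 1/(1 + 1/2) = 2/3 ≈ 0.6667.

e_ss = 0.6667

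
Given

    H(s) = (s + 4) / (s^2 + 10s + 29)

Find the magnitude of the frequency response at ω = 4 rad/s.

|H(j4)| ≈ 0.1345

Substitute s = j4: numerator = 4 + j4, denominator = 13 + j40.
|H(j4)| = |4 + j4| / |13 + j40| = 5.6569 / 42.059 ≈ 0.1345.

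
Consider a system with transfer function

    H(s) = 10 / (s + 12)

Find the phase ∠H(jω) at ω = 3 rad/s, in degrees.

∠H(j3) ≈ -14.04°

At s = j3: numerator = 10, denominator = 12 + j3.
∠H = ∠num − ∠den = 0° − (14.036°) = -14.04°.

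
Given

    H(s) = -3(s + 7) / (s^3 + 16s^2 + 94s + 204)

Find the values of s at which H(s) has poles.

The poles are the roots of the denominator s^3 + 16s^2 + 94s + 204 = 0.
Trying s = -6: the polynomial evaluates to 0, so (s + 6) is a factor.
Dividing out leaves s^2 + 10s + 34 = 0.
The quadratic formula then gives s = -5 ± 3j.

s = -6, -5 ± 3j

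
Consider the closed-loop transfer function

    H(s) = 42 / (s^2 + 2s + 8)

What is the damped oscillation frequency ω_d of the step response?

Comparing s^2 + 2s + 8 to s^2 + 2ζωₙs + ωₙ²: ωₙ = √8 ≈ 2.828 rad/s and ζ = 2/(2·√8) ≈ 0.3536.
ζωₙ = 2/2 = 1, so ω_d = ωₙ√(1−ζ²) = √(ωₙ² − (ζωₙ)²) = √(8 − 1²) = √7 ≈ 2.646 rad/s.

ω_d ≈ 2.646 rad/s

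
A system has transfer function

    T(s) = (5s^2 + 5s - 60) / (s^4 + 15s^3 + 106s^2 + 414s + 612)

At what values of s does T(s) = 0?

Set the numerator to zero: 5s^2 + 5s - 60 = 0, i.e. 5·(s^2 + s - 12) = 0.
Factoring: (s + 4)(s - 3) = 0.

s = -4, 3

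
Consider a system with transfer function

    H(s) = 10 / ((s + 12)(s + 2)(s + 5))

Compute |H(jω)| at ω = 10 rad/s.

|H(j10)| ≈ 0.005615

Substitute s = j10: numerator = 10, denominator = -1780 - j60.
|H(j10)| = |10| / |-1780 - j60| = 10 / 1781.0 ≈ 0.005615.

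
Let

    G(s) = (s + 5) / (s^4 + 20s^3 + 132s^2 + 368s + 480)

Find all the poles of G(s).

s = -2 ± 2j, -6, -10

The poles are the roots of the denominator s^4 + 20s^3 + 132s^2 + 368s + 480 = 0.
Trying s = -6: the polynomial evaluates to 0, so (s + 6) is a factor.
Dividing out leaves s^3 + 14s^2 + 48s + 80 = 0.
This factors further as (s^2 + 4s + 8)(s + 10) = 0.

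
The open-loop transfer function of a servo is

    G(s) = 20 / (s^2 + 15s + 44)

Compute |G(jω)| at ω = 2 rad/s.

|G(j2)| = 0.4000

Substitute s = j2: numerator = 20, denominator = 40 + j30.
|G(j2)| = |20| / |40 + j30| = 20 / 50 = 0.4000.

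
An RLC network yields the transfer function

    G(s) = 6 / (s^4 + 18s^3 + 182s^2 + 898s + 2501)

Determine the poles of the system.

The poles are the roots of the denominator s^4 + 18s^3 + 182s^2 + 898s + 2501 = 0.
No real roots exist; factor into two real quadratics: (s^2 + 10s + 61)(s^2 + 8s + 41) = 0.
Each quadratic gives a conjugate pair via the quadratic formula.

s = -5 + 6j, -5 - 6j, -4 + 5j, -4 - 5j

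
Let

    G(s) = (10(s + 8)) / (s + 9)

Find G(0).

G(0) = 80/9 ≈ 8.889

Set s = 0: G(0) = (80) / (9) = 80/9.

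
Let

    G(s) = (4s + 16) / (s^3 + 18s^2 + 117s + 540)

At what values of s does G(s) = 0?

s = -4

Set the numerator to zero: 4s + 16 = 0, i.e. 4·(s + 4) = 0.
So s = -4.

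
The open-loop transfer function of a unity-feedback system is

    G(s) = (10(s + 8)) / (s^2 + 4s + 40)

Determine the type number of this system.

The denominator has no factor of s at the origin — no free integrator — so this is a Type 0 system.

Type 0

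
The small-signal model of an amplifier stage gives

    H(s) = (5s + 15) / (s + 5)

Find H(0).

Set s = 0: H(0) = (15) / (5) = 3.

H(0) = 3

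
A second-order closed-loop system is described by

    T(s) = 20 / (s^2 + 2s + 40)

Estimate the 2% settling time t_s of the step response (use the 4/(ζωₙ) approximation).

Comparing s^2 + 2s + 40 to s^2 + 2ζωₙs + ωₙ²: ωₙ = √40 ≈ 6.325 rad/s and ζ = 2/(2·√40) ≈ 0.1581.
ζωₙ = 2/2 = 1, so t_s ≈ 4/(ζωₙ) = 4/1 = 4 s.

t_s ≈ 4 s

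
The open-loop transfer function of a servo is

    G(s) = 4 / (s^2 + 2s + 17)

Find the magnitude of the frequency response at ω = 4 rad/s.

Substitute s = j4: numerator = 4, denominator = 1 + j8.
|G(j4)| = |4| / |1 + j8| = 4 / 8.0623 ≈ 0.4961.

|G(j4)| ≈ 0.4961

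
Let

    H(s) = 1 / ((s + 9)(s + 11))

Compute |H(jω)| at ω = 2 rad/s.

|H(j2)| ≈ 0.009701

Substitute s = j2: numerator = 1, denominator = 95 + j40.
|H(j2)| = |1| / |95 + j40| = 1 / 103.08 ≈ 0.009701.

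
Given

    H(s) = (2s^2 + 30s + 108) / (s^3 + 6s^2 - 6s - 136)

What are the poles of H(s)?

The poles are the roots of the denominator s^3 + 6s^2 - 6s - 136 = 0.
Trying s = 4: the polynomial evaluates to 0, so (s - 4) is a factor.
Dividing out leaves s^2 + 10s + 34 = 0.
The quadratic formula then gives s = -5 ± 3j.

s = -5 + 3j, -5 - 3j, 4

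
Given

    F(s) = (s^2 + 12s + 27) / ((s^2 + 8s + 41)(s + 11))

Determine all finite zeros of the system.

s = -9, -3

Set the numerator to zero: s^2 + 12s + 27 = 0.
Factoring: (s + 9)(s + 3) = 0.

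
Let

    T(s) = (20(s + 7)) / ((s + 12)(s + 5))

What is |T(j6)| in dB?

|T(j6)|_dB ≈ 4.91 dB

Substitute s = j6: numerator = 140 + j120, denominator = 24 + j102.
|T(j6)| = |140 + j120| / |24 + j102| = 184.39 / 104.79 ≈ 1.760.
In decibels: 20·log₁₀(1.760) ≈ 4.91 dB.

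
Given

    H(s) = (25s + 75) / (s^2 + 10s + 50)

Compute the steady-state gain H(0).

H(0) = 3/2 ≈ 1.500

Set s = 0: H(0) = (75) / (50) = 3/2.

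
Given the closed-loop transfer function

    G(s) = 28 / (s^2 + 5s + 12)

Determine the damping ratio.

Compare the denominator to the standard form s^2 + 2ζωₙs + ωₙ².
ωₙ² = 12, so ωₙ = √12 ≈ 3.464 rad/s.
2ζωₙ = 5, so ζ = 5/(2·√12) ≈ 0.7217.

ζ ≈ 0.7217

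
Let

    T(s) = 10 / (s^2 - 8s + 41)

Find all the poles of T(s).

The poles are the roots of the denominator s^2 - 8s + 41 = 0.
Using the quadratic formula: s = (8 ± √(-100))/2 = 4 ± 5j.

s = 4 + 5j, 4 - 5j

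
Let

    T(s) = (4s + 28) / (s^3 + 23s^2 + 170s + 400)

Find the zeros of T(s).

s = -7

Set the numerator to zero: 4s + 28 = 0, i.e. 4·(s + 7) = 0.
So s = -7.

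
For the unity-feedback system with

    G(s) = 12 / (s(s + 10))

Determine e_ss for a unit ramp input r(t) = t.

e_ss = 0.8333

G(s) has one pole at the origin.
This is a Type 1 system. Kv = lim_{s→0} s·G(s) = 12/10 = 6/5.
e_ss = 1/Kv = 1/(6/5) = 5/6 ≈ 0.8333.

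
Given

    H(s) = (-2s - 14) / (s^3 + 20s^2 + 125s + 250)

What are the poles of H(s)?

The poles are the roots of the denominator s^3 + 20s^2 + 125s + 250 = 0.
Trying s = -10: the polynomial evaluates to 0, so (s + 10) is a factor.
Dividing out leaves s^2 + 10s + 25 = 0.
Factoring the quadratic: (s + 5)^2 = 0.

s = -10, -5, -5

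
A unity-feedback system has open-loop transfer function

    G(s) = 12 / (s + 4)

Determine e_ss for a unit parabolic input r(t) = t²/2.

G(s) has no poles at the origin.
This is a Type 0 system; Ka = lim_{s→0} s^2·G(s) = 0, so the steady-state error for a parabola input is infinite.

e_ss = ∞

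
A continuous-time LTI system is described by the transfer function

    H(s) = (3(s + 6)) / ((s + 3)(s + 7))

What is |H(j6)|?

Substitute s = j6: numerator = 18 + j18, denominator = -15 + j60.
|H(j6)| = |18 + j18| / |-15 + j60| = 25.456 / 61.847 ≈ 0.4116.

|H(j6)| ≈ 0.4116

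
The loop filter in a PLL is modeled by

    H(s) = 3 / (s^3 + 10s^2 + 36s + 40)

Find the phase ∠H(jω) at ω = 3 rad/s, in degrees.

At s = j3: numerator = 3, denominator = -50 + j81.
∠H = ∠num − ∠den = 0° − (121.69°) = -121.7°.

∠H(j3) ≈ -121.7°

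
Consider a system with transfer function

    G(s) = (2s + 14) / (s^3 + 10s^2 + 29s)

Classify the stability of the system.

The denominator s^3 + 10s^2 + 29s factors as s(s^2 + 10s + 29), giving poles at s = 0, -5 + 2j, -5 - 2j.
Since the simple pole(s) at s = 0 lie on the jω-axis with none in the right half-plane, the system is marginally stable.

marginally stable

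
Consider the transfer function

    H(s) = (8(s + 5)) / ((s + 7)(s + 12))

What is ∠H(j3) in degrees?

∠H(j3) ≈ -6.271°

At s = j3: numerator = 40 + j24, denominator = 75 + j57.
∠H = ∠num − ∠den = 30.964° − (37.235°) = -6.271°.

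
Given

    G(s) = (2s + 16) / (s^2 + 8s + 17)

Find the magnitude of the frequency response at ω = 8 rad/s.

Substitute s = j8: numerator = 16 + j16, denominator = -47 + j64.
|G(j8)| = |16 + j16| / |-47 + j64| = 22.627 / 79.404 ≈ 0.2850.

|G(j8)| ≈ 0.2850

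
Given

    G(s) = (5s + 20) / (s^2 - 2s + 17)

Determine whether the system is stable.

The denominator s^2 - 2s + 17 factors as (s^2 - 2s + 17), giving poles at s = 1 + 4j, 1 - 4j.
Since the pole(s) at s = 1 + 4j, 1 - 4j lie in the right half-plane, the system is unstable.

unstable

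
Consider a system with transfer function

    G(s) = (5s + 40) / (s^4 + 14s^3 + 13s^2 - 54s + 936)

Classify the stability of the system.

The denominator s^4 + 14s^3 + 13s^2 - 54s + 936 factors as (s + 12)(s + 6)(s^2 - 4s + 13), giving poles at s = -12, -6, 2 ± 3j.
Since the pole(s) at s = 2 + 3j, 2 - 3j lie in the right half-plane, the system is unstable.

unstable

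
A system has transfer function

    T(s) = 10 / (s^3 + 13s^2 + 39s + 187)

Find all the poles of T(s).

The poles are the roots of the denominator s^3 + 13s^2 + 39s + 187 = 0.
Trying s = -11: the polynomial evaluates to 0, so (s + 11) is a factor.
Dividing out leaves s^2 + 2s + 17 = 0.
The quadratic formula then gives s = -1 ± 4j.

s = -11, -1 + 4j, -1 - 4j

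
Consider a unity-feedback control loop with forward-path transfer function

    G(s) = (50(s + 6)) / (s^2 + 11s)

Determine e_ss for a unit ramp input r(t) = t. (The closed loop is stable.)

e_ss = 0.03667

G(s) has one pole at the origin.
This is a Type 1 system. Kv = lim_{s→0} s·G(s) = 300/11.
e_ss = 1/Kv = 1/(300/11) = 11/300 ≈ 0.03667.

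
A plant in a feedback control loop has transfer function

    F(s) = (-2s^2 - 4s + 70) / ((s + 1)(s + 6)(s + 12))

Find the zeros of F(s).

Set the numerator to zero: -2s^2 - 4s + 70 = 0, i.e. -2·(s^2 + 2s - 35) = 0.
Factoring: (s + 7)(s - 5) = 0.

s = -7, 5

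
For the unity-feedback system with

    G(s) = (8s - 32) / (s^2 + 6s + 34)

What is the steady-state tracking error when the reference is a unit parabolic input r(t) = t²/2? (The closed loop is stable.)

G(s) has no poles at the origin.
This is a Type 0 system; Ka = lim_{s→0} s^2·G(s) = 0, so the steady-state error for a parabola input is infinite.

e_ss = ∞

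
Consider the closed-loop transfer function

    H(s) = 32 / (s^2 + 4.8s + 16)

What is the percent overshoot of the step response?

%OS ≈ 9.48%

Comparing s^2 + 4.8s + 16 to s^2 + 2ζωₙs + ωₙ²: ωₙ = 4 rad/s and ζ = 4.8/(2·4) = 0.6.
%OS = 100·exp(−πζ/√(1−ζ²)) = 100·exp(−π·0.6/√(1−0.6²)) ≈ 9.48%.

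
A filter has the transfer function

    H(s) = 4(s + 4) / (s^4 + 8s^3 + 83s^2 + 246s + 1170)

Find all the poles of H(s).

The poles are the roots of the denominator s^4 + 8s^3 + 83s^2 + 246s + 1170 = 0.
No real roots exist; factor into two real quadratics: (s^2 + 2s + 26)(s^2 + 6s + 45) = 0.
Each quadratic gives a conjugate pair via the quadratic formula.

s = -1 + 5j, -1 - 5j, -3 + 6j, -3 - 6j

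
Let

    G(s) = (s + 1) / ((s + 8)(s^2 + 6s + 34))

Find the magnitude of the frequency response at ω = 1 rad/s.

Substitute s = j1: numerator = 1 + j1, denominator = 258 + j81.
|G(j1)| = |1 + j1| / |258 + j81| = 1.4142 / 270.42 ≈ 0.005230.

|G(j1)| ≈ 0.005230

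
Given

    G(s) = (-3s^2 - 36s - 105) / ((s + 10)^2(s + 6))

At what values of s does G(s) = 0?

s = -7, -5

Set the numerator to zero: -3s^2 - 36s - 105 = 0, i.e. -3·(s^2 + 12s + 35) = 0.
Factoring: (s + 7)(s + 5) = 0.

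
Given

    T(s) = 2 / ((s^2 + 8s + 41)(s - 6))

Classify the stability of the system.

unstable

The poles can be read from the denominator factors: s = -4 + 5j, -4 - 5j, 6.
Since the pole(s) at s = 6 lie in the right half-plane, the system is unstable.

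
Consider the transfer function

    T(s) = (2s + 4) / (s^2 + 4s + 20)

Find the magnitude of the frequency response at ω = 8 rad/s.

Substitute s = j8: numerator = 4 + j16, denominator = -44 + j32.
|T(j8)| = |4 + j16| / |-44 + j32| = 16.492 / 54.406 ≈ 0.3031.

|T(j8)| ≈ 0.3031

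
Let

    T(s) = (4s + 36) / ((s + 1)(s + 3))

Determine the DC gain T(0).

Set s = 0: T(0) = (36) / (3) = 12.

T(0) = 12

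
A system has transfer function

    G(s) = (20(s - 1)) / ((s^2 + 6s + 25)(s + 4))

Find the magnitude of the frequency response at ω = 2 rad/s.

|G(j2)| ≈ 0.4134

Substitute s = j2: numerator = -20 + j40, denominator = 60 + j90.
|G(j2)| = |-20 + j40| / |60 + j90| = 44.721 / 108.17 ≈ 0.4134.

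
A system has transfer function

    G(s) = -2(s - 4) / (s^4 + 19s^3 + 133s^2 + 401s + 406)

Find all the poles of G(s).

The poles are the roots of the denominator s^4 + 19s^3 + 133s^2 + 401s + 406 = 0.
Trying s = -7: the polynomial evaluates to 0, so (s + 7) is a factor.
Dividing out leaves s^3 + 12s^2 + 49s + 58 = 0.
This factors further as (s^2 + 10s + 29)(s + 2) = 0.

s = -5 + 2j, -5 - 2j, -7, -2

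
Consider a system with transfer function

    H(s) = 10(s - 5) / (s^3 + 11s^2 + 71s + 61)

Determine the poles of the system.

The poles are the roots of the denominator s^3 + 11s^2 + 71s + 61 = 0.
Trying s = -1: the polynomial evaluates to 0, so (s + 1) is a factor.
Dividing out leaves s^2 + 10s + 61 = 0.
The quadratic formula then gives s = -5 ± 6j.

s = -5 + 6j, -5 - 6j, -1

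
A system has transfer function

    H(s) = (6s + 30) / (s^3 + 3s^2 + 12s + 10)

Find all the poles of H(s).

The poles are the roots of the denominator s^3 + 3s^2 + 12s + 10 = 0.
Trying s = -1: the polynomial evaluates to 0, so (s + 1) is a factor.
Dividing out leaves s^2 + 2s + 10 = 0.
The quadratic formula then gives s = -1 ± 3j.

s = -1 + 3j, -1 - 3j, -1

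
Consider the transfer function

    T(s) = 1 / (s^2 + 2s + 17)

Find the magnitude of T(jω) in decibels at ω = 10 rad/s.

Substitute s = j10: numerator = 1, denominator = -83 + j20.
|T(j10)| = |1| / |-83 + j20| = 1 / 85.376 ≈ 0.01171.
In decibels: 20·log₁₀(0.01171) ≈ -38.6 dB.

|T(j10)|_dB ≈ -38.6 dB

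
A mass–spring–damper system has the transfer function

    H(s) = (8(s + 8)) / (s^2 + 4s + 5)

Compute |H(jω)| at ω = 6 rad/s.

Substitute s = j6: numerator = 64 + j48, denominator = -31 + j24.
|H(j6)| = |64 + j48| / |-31 + j24| = 80 / 39.205 ≈ 2.041.

|H(j6)| ≈ 2.041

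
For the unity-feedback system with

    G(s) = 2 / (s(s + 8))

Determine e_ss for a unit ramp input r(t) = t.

e_ss = 4

G(s) has one pole at the origin.
This is a Type 1 system. Kv = lim_{s→0} s·G(s) = 2/8 = 1/4.
e_ss = 1/Kv = 1/(1/4) = 4.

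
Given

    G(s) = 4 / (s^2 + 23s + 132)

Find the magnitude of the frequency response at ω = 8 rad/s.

Substitute s = j8: numerator = 4, denominator = 68 + j184.
|G(j8)| = |4| / |68 + j184| = 4 / 196.16 ≈ 0.02039.

|G(j8)| ≈ 0.02039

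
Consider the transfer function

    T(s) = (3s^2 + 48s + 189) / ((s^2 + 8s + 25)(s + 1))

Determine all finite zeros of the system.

Set the numerator to zero: 3s^2 + 48s + 189 = 0, i.e. 3·(s^2 + 16s + 63) = 0.
Factoring: (s + 7)(s + 9) = 0.

s = -7, -9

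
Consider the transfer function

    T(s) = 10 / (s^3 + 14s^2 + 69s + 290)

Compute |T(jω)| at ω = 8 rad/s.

Substitute s = j8: numerator = 10, denominator = -606 + j40.
|T(j8)| = |10| / |-606 + j40| = 10 / 607.32 ≈ 0.01647.

|T(j8)| ≈ 0.01647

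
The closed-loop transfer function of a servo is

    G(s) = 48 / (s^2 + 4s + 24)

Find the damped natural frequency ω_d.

ω_d ≈ 4.472 rad/s

Comparing s^2 + 4s + 24 to s^2 + 2ζωₙs + ωₙ²: ωₙ = √24 ≈ 4.899 rad/s and ζ = 4/(2·√24) ≈ 0.4082.
ζωₙ = 4/2 = 2, so ω_d = ωₙ√(1−ζ²) = √(ωₙ² − (ζωₙ)²) = √(24 − 2²) = √20 ≈ 4.472 rad/s.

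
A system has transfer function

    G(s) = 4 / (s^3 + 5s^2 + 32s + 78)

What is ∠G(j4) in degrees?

∠G(j4) ≈ -91.79°

At s = j4: numerator = 4, denominator = -2 + j64.
∠G = ∠num − ∠den = 0° − (91.790°) = -91.79°.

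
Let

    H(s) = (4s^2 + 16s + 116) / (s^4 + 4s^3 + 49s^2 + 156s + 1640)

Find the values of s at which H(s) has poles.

s = 2 ± 6j, -4 ± 5j

The poles are the roots of the denominator s^4 + 4s^3 + 49s^2 + 156s + 1640 = 0.
No real roots exist; factor into two real quadratics: (s^2 - 4s + 40)(s^2 + 8s + 41) = 0.
Each quadratic gives a conjugate pair via the quadratic formula.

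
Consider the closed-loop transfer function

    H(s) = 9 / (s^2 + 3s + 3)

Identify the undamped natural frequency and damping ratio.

ωₙ ≈ 1.732 rad/s, ζ ≈ 0.8660

Compare the denominator to the standard form s^2 + 2ζωₙs + ωₙ².
ωₙ² = 3, so ωₙ = √3 ≈ 1.732 rad/s.
2ζωₙ = 3, so ζ = 3/(2·√3) ≈ 0.8660.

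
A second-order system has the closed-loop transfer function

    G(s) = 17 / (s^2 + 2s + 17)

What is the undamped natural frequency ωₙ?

Compare the denominator to the standard form s^2 + 2ζωₙs + ωₙ².
ωₙ² = 17, so ωₙ = √17 ≈ 4.123 rad/s.

ωₙ ≈ 4.123 rad/s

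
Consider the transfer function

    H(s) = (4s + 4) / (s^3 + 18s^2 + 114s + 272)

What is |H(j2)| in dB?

|H(j2)|_dB ≈ -30.4 dB

Substitute s = j2: numerator = 4 + j8, denominator = 200 + j220.
|H(j2)| = |4 + j8| / |200 + j220| = 8.9443 / 297.32 ≈ 0.03008.
In decibels: 20·log₁₀(0.03008) ≈ -30.4 dB.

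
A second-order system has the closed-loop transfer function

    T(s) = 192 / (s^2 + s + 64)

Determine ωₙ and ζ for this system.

ωₙ = 8 rad/s, ζ = 0.0625

Compare the denominator to the standard form s^2 + 2ζωₙs + ωₙ².
ωₙ² = 64, so ωₙ = 8 rad/s.
2ζωₙ = 1, so ζ = 1/(2·8) = 0.0625.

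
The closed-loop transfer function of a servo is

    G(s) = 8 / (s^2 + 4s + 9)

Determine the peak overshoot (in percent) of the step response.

%OS ≈ 6.02%

Comparing s^2 + 4s + 9 to s^2 + 2ζωₙs + ωₙ²: ωₙ = 3 rad/s and ζ = 4/(2·3) ≈ 0.6667.
%OS = 100·exp(−πζ/√(1−ζ²)) = 100·exp(−π·0.6667/√(1−0.6667²)) ≈ 6.02%.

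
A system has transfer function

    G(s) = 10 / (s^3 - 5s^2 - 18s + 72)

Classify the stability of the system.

unstable

The denominator s^3 - 5s^2 - 18s + 72 factors as (s - 6)(s - 3)(s + 4), giving poles at s = 6, 3, -4.
Since the pole(s) at s = 6, 3 lie in the right half-plane, the system is unstable.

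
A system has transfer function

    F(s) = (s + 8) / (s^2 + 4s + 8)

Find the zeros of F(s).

s = -8

Set the numerator to zero: s + 8 = 0.
So s = -8.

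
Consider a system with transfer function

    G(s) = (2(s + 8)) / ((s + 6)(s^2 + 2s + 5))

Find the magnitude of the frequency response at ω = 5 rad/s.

Substitute s = j5: numerator = 16 + j10, denominator = -170 - j40.
|G(j5)| = |16 + j10| / |-170 - j40| = 18.868 / 174.64 ≈ 0.1080.

|G(j5)| ≈ 0.1080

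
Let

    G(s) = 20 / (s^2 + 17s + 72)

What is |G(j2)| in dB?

|G(j2)|_dB ≈ -11.6 dB

Substitute s = j2: numerator = 20, denominator = 68 + j34.
|G(j2)| = |20| / |68 + j34| = 20 / 76.026 ≈ 0.2631.
In decibels: 20·log₁₀(0.2631) ≈ -11.6 dB.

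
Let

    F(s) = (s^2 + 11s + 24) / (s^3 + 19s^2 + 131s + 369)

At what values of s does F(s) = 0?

s = -3, -8

Set the numerator to zero: s^2 + 11s + 24 = 0.
Factoring: (s + 3)(s + 8) = 0.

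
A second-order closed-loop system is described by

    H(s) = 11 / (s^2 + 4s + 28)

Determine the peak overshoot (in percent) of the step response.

Comparing s^2 + 4s + 28 to s^2 + 2ζωₙs + ωₙ²: ωₙ = √28 ≈ 5.292 rad/s and ζ = 4/(2·√28) ≈ 0.3780.
%OS = 100·exp(−πζ/√(1−ζ²)) = 100·exp(−π·0.3780/√(1−0.3780²)) ≈ 27.7%.

%OS ≈ 27.7%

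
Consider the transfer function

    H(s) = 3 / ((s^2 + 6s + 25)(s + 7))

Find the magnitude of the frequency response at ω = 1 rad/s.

Substitute s = j1: numerator = 3, denominator = 162 + j66.
|H(j1)| = |3| / |162 + j66| = 3 / 174.93 ≈ 0.01715.

|H(j1)| ≈ 0.01715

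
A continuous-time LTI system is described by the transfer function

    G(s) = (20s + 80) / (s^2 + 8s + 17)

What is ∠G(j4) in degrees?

∠G(j4) ≈ -43.21°

At s = j4: numerator = 80 + j80, denominator = 1 + j32.
∠G = ∠num − ∠den = 45° − (88.210°) = -43.21°.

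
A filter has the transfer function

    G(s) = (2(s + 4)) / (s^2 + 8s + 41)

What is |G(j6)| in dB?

|G(j6)|_dB ≈ -10.5 dB

Substitute s = j6: numerator = 8 + j12, denominator = 5 + j48.
|G(j6)| = |8 + j12| / |5 + j48| = 14.422 / 48.260 ≈ 0.2988.
In decibels: 20·log₁₀(0.2988) ≈ -10.5 dB.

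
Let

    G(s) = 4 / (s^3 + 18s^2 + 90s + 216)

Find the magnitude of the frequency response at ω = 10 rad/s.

|G(j10)| ≈ 0.002520

Substitute s = j10: numerator = 4, denominator = -1584 - j100.
|G(j10)| = |4| / |-1584 - j100| = 4 / 1587.2 ≈ 0.002520.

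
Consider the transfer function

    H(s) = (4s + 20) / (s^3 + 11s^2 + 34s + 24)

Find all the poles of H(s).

s = -6, -4, -1

The poles are the roots of the denominator s^3 + 11s^2 + 34s + 24 = 0.
Trying s = -6: the polynomial evaluates to 0, so (s + 6) is a factor.
Dividing out leaves s^2 + 5s + 4 = 0.
Factoring the quadratic: (s + 4)(s + 1) = 0.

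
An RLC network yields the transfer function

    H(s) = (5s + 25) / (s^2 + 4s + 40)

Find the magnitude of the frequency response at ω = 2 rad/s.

Substitute s = j2: numerator = 25 + j10, denominator = 36 + j8.
|H(j2)| = |25 + j10| / |36 + j8| = 26.926 / 36.878 ≈ 0.7301.

|H(j2)| ≈ 0.7301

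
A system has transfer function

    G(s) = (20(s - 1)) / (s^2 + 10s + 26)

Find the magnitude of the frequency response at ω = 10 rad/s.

Substitute s = j10: numerator = -20 + j200, denominator = -74 + j100.
|G(j10)| = |-20 + j200| / |-74 + j100| = 201.00 / 124.40 ≈ 1.616.

|G(j10)| ≈ 1.616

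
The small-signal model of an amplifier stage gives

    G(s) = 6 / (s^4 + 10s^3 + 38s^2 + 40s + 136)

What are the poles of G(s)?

s = ±2j, -5 ± 3j

The poles are the roots of the denominator s^4 + 10s^3 + 38s^2 + 40s + 136 = 0.
No real roots exist; factor into two real quadratics: (s^2 + 4)(s^2 + 10s + 34) = 0.
Each quadratic gives a conjugate pair via the quadratic formula.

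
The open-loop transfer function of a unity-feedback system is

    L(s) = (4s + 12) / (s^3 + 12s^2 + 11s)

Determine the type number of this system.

Type 1

Factor s from the denominator: s^3 + 12s^2 + 11s = s·(s^2 + 12s + 11).
There is 1 pole at the origin, so the system is Type 1.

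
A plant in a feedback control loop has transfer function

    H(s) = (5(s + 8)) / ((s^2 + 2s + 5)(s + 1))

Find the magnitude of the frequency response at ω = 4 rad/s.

|H(j4)| ≈ 0.7975

Substitute s = j4: numerator = 40 + j20, denominator = -43 - j36.
|H(j4)| = |40 + j20| / |-43 - j36| = 44.721 / 56.080 ≈ 0.7975.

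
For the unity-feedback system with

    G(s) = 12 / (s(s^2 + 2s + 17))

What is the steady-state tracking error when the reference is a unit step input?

G(s) has one pole at the origin.
This is a Type 1 system; for a step input the steady-state error is zero.

e_ss = 0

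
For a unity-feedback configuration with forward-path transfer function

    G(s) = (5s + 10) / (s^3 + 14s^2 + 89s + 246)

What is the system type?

The denominator has no factor of s at the origin — no free integrator — so this is a Type 0 system.

Type 0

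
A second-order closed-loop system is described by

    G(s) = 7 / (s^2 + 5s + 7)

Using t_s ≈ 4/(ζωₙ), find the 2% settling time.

Comparing s^2 + 5s + 7 to s^2 + 2ζωₙs + ωₙ²: ωₙ = √7 ≈ 2.646 rad/s and ζ = 5/(2·√7) ≈ 0.9449.
ζωₙ = 5/2 = 2.5, so t_s ≈ 4/(ζωₙ) = 4/2.5 = 1.600 s.

t_s ≈ 1.600 s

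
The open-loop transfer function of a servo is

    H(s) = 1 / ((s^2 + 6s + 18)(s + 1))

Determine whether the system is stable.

stable

The poles can be read from the denominator factors: s = -3 + 3j, -3 - 3j, -1.
Since all poles lie strictly in the left half-plane, the system is stable.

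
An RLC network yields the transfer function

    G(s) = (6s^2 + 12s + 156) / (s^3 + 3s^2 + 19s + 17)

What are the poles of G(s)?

s = -1 ± 4j, -1

The poles are the roots of the denominator s^3 + 3s^2 + 19s + 17 = 0.
Trying s = -1: the polynomial evaluates to 0, so (s + 1) is a factor.
Dividing out leaves s^2 + 2s + 17 = 0.
The quadratic formula then gives s = -1 ± 4j.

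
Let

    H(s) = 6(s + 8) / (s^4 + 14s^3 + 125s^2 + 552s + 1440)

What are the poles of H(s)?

The poles are the roots of the denominator s^4 + 14s^3 + 125s^2 + 552s + 1440 = 0.
No real roots exist; factor into two real quadratics: (s^2 + 6s + 45)(s^2 + 8s + 32) = 0.
Each quadratic gives a conjugate pair via the quadratic formula.

s = -3 + 6j, -3 - 6j, -4 + 4j, -4 - 4j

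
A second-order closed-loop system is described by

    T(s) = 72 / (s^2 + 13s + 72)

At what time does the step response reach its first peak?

t_p ≈ 0.5760 s

Comparing s^2 + 13s + 72 to s^2 + 2ζωₙs + ωₙ²: ωₙ = √72 ≈ 8.485 rad/s and ζ = 13/(2·√72) ≈ 0.7660.
ζωₙ = 13/2 = 6.5, so ω_d = ωₙ√(1−ζ²) = √(ωₙ² − (ζωₙ)²) = √(72 − 6.5²) = √29.75 ≈ 5.454 rad/s.
t_p = π/ω_d = π/5.454 ≈ 0.5760 s.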